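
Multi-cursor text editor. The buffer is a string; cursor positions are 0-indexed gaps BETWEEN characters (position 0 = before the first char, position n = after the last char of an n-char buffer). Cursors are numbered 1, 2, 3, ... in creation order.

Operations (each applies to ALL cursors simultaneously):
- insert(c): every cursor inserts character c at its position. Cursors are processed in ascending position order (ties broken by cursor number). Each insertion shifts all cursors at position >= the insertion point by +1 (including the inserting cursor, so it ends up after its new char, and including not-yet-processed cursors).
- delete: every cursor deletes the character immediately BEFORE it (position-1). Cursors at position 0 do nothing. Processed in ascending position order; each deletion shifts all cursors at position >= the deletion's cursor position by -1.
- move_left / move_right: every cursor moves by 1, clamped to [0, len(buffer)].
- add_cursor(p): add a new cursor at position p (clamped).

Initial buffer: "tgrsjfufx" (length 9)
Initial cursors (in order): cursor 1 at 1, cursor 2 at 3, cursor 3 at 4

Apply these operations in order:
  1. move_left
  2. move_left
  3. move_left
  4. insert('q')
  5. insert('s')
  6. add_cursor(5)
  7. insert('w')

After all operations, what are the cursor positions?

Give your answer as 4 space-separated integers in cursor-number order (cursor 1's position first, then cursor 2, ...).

Answer: 6 6 11 8

Derivation:
After op 1 (move_left): buffer="tgrsjfufx" (len 9), cursors c1@0 c2@2 c3@3, authorship .........
After op 2 (move_left): buffer="tgrsjfufx" (len 9), cursors c1@0 c2@1 c3@2, authorship .........
After op 3 (move_left): buffer="tgrsjfufx" (len 9), cursors c1@0 c2@0 c3@1, authorship .........
After op 4 (insert('q')): buffer="qqtqgrsjfufx" (len 12), cursors c1@2 c2@2 c3@4, authorship 12.3........
After op 5 (insert('s')): buffer="qqsstqsgrsjfufx" (len 15), cursors c1@4 c2@4 c3@7, authorship 1212.33........
After op 6 (add_cursor(5)): buffer="qqsstqsgrsjfufx" (len 15), cursors c1@4 c2@4 c4@5 c3@7, authorship 1212.33........
After op 7 (insert('w')): buffer="qqsswwtwqswgrsjfufx" (len 19), cursors c1@6 c2@6 c4@8 c3@11, authorship 121212.4333........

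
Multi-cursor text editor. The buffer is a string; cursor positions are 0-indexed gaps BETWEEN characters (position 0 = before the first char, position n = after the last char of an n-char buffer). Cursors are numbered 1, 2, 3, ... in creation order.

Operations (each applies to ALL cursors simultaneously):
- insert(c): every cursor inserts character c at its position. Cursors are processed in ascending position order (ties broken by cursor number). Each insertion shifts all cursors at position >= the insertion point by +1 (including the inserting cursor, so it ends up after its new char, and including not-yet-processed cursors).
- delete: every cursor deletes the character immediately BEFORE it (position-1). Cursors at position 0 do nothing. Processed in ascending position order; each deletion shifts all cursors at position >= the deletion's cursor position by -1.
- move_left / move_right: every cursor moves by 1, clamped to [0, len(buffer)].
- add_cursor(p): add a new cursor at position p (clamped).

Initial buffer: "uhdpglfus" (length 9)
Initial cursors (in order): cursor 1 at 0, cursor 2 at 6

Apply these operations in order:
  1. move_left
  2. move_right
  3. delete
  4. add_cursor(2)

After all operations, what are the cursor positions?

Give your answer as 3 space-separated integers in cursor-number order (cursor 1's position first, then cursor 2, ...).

After op 1 (move_left): buffer="uhdpglfus" (len 9), cursors c1@0 c2@5, authorship .........
After op 2 (move_right): buffer="uhdpglfus" (len 9), cursors c1@1 c2@6, authorship .........
After op 3 (delete): buffer="hdpgfus" (len 7), cursors c1@0 c2@4, authorship .......
After op 4 (add_cursor(2)): buffer="hdpgfus" (len 7), cursors c1@0 c3@2 c2@4, authorship .......

Answer: 0 4 2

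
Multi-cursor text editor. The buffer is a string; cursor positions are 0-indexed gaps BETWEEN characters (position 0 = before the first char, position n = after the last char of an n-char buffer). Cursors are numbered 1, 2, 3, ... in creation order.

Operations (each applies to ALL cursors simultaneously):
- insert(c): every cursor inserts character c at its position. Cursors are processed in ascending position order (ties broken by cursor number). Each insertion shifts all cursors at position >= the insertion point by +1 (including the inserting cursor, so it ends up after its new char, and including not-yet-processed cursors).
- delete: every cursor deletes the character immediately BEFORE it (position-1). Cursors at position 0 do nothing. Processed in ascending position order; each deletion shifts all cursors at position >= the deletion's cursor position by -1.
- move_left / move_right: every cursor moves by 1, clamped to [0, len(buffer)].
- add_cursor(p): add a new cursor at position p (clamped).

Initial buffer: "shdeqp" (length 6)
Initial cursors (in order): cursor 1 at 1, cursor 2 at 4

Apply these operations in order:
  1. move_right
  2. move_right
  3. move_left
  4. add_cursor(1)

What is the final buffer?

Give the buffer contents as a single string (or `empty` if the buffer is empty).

Answer: shdeqp

Derivation:
After op 1 (move_right): buffer="shdeqp" (len 6), cursors c1@2 c2@5, authorship ......
After op 2 (move_right): buffer="shdeqp" (len 6), cursors c1@3 c2@6, authorship ......
After op 3 (move_left): buffer="shdeqp" (len 6), cursors c1@2 c2@5, authorship ......
After op 4 (add_cursor(1)): buffer="shdeqp" (len 6), cursors c3@1 c1@2 c2@5, authorship ......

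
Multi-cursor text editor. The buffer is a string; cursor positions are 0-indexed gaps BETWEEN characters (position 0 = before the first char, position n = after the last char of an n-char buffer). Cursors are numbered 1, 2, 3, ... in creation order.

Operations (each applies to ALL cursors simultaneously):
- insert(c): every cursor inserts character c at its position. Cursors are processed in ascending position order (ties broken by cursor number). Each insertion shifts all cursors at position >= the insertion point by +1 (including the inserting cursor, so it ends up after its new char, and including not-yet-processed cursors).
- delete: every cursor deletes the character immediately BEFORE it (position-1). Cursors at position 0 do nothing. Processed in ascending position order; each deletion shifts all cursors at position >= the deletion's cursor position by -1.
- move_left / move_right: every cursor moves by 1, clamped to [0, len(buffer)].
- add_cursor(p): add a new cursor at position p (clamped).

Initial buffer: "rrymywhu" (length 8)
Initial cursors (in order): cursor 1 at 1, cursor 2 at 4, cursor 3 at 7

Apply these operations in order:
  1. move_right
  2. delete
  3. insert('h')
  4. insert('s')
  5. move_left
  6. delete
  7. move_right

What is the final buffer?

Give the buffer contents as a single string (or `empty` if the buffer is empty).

Answer: rsymswhs

Derivation:
After op 1 (move_right): buffer="rrymywhu" (len 8), cursors c1@2 c2@5 c3@8, authorship ........
After op 2 (delete): buffer="rymwh" (len 5), cursors c1@1 c2@3 c3@5, authorship .....
After op 3 (insert('h')): buffer="rhymhwhh" (len 8), cursors c1@2 c2@5 c3@8, authorship .1..2..3
After op 4 (insert('s')): buffer="rhsymhswhhs" (len 11), cursors c1@3 c2@7 c3@11, authorship .11..22..33
After op 5 (move_left): buffer="rhsymhswhhs" (len 11), cursors c1@2 c2@6 c3@10, authorship .11..22..33
After op 6 (delete): buffer="rsymswhs" (len 8), cursors c1@1 c2@4 c3@7, authorship .1..2..3
After op 7 (move_right): buffer="rsymswhs" (len 8), cursors c1@2 c2@5 c3@8, authorship .1..2..3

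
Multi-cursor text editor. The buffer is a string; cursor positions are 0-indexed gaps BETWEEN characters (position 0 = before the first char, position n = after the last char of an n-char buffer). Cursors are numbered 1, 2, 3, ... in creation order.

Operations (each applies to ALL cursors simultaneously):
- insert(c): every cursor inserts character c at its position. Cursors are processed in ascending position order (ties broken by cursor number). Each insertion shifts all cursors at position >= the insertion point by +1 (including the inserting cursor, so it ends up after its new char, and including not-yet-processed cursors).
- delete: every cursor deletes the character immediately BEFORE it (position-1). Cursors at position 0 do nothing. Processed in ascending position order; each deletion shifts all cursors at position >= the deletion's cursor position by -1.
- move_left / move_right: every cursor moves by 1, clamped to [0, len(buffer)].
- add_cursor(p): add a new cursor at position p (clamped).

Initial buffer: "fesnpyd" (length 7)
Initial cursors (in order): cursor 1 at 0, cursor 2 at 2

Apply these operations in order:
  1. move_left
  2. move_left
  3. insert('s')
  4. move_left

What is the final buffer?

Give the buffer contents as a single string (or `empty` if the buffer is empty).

After op 1 (move_left): buffer="fesnpyd" (len 7), cursors c1@0 c2@1, authorship .......
After op 2 (move_left): buffer="fesnpyd" (len 7), cursors c1@0 c2@0, authorship .......
After op 3 (insert('s')): buffer="ssfesnpyd" (len 9), cursors c1@2 c2@2, authorship 12.......
After op 4 (move_left): buffer="ssfesnpyd" (len 9), cursors c1@1 c2@1, authorship 12.......

Answer: ssfesnpyd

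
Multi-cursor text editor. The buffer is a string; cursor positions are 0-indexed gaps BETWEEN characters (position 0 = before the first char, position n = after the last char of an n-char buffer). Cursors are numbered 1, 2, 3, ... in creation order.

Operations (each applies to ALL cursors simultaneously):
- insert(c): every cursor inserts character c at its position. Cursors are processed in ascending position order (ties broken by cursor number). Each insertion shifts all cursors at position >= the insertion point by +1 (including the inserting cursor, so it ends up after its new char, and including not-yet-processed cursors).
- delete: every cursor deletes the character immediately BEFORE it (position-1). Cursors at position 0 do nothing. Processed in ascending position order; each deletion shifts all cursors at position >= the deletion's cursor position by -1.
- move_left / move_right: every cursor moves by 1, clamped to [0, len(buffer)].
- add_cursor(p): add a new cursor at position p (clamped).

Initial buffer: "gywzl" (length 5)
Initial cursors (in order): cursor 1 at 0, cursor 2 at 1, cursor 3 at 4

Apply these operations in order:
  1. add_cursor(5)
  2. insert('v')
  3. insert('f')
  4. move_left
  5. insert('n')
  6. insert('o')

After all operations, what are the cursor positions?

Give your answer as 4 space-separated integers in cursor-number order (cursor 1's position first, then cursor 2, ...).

Answer: 3 8 15 20

Derivation:
After op 1 (add_cursor(5)): buffer="gywzl" (len 5), cursors c1@0 c2@1 c3@4 c4@5, authorship .....
After op 2 (insert('v')): buffer="vgvywzvlv" (len 9), cursors c1@1 c2@3 c3@7 c4@9, authorship 1.2...3.4
After op 3 (insert('f')): buffer="vfgvfywzvflvf" (len 13), cursors c1@2 c2@5 c3@10 c4@13, authorship 11.22...33.44
After op 4 (move_left): buffer="vfgvfywzvflvf" (len 13), cursors c1@1 c2@4 c3@9 c4@12, authorship 11.22...33.44
After op 5 (insert('n')): buffer="vnfgvnfywzvnflvnf" (len 17), cursors c1@2 c2@6 c3@12 c4@16, authorship 111.222...333.444
After op 6 (insert('o')): buffer="vnofgvnofywzvnoflvnof" (len 21), cursors c1@3 c2@8 c3@15 c4@20, authorship 1111.2222...3333.4444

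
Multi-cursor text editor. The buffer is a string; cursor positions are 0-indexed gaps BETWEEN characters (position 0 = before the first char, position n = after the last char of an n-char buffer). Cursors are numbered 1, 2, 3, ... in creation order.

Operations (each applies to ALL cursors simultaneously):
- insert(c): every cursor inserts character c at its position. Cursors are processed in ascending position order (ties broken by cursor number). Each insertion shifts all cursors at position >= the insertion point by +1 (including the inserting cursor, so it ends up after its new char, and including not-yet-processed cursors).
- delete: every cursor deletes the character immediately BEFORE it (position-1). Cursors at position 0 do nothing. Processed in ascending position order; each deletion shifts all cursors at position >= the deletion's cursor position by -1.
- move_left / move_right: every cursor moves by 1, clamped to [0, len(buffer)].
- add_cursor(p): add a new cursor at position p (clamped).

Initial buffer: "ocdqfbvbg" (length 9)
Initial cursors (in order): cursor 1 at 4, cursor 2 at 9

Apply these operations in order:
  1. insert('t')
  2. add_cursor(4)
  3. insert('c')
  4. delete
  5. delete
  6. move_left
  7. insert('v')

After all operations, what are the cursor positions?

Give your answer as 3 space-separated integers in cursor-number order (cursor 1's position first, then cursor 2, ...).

After op 1 (insert('t')): buffer="ocdqtfbvbgt" (len 11), cursors c1@5 c2@11, authorship ....1.....2
After op 2 (add_cursor(4)): buffer="ocdqtfbvbgt" (len 11), cursors c3@4 c1@5 c2@11, authorship ....1.....2
After op 3 (insert('c')): buffer="ocdqctcfbvbgtc" (len 14), cursors c3@5 c1@7 c2@14, authorship ....311.....22
After op 4 (delete): buffer="ocdqtfbvbgt" (len 11), cursors c3@4 c1@5 c2@11, authorship ....1.....2
After op 5 (delete): buffer="ocdfbvbg" (len 8), cursors c1@3 c3@3 c2@8, authorship ........
After op 6 (move_left): buffer="ocdfbvbg" (len 8), cursors c1@2 c3@2 c2@7, authorship ........
After op 7 (insert('v')): buffer="ocvvdfbvbvg" (len 11), cursors c1@4 c3@4 c2@10, authorship ..13.....2.

Answer: 4 10 4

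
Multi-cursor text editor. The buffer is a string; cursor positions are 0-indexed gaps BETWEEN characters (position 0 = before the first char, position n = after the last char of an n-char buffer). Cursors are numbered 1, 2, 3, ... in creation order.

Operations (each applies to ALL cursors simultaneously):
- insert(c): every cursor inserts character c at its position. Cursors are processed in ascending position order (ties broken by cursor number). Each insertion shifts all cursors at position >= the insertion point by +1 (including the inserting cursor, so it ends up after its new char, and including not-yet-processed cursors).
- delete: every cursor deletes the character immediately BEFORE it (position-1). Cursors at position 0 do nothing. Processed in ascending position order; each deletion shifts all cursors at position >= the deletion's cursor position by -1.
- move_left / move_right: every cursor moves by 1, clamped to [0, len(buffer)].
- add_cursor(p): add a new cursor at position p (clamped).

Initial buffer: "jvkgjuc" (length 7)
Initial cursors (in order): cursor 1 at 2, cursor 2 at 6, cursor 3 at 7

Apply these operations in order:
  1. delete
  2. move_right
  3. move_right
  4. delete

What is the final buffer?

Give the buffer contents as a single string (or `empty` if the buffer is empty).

Answer: j

Derivation:
After op 1 (delete): buffer="jkgj" (len 4), cursors c1@1 c2@4 c3@4, authorship ....
After op 2 (move_right): buffer="jkgj" (len 4), cursors c1@2 c2@4 c3@4, authorship ....
After op 3 (move_right): buffer="jkgj" (len 4), cursors c1@3 c2@4 c3@4, authorship ....
After op 4 (delete): buffer="j" (len 1), cursors c1@1 c2@1 c3@1, authorship .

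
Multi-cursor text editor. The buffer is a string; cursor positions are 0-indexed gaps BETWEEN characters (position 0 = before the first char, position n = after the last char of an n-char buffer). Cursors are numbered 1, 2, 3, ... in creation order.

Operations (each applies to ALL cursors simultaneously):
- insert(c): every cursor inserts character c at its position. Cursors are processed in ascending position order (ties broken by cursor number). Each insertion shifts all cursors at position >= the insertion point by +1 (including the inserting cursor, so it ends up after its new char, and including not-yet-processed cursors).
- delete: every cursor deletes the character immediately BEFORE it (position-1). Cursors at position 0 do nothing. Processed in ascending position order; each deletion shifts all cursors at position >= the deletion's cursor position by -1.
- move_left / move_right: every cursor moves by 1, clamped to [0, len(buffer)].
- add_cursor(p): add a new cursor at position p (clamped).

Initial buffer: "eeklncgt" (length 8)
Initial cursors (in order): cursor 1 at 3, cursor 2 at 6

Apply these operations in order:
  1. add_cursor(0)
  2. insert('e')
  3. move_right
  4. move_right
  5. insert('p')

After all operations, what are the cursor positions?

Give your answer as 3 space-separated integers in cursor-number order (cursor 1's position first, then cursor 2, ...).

After op 1 (add_cursor(0)): buffer="eeklncgt" (len 8), cursors c3@0 c1@3 c2@6, authorship ........
After op 2 (insert('e')): buffer="eeekelncegt" (len 11), cursors c3@1 c1@5 c2@9, authorship 3...1...2..
After op 3 (move_right): buffer="eeekelncegt" (len 11), cursors c3@2 c1@6 c2@10, authorship 3...1...2..
After op 4 (move_right): buffer="eeekelncegt" (len 11), cursors c3@3 c1@7 c2@11, authorship 3...1...2..
After op 5 (insert('p')): buffer="eeepkelnpcegtp" (len 14), cursors c3@4 c1@9 c2@14, authorship 3..3.1..1.2..2

Answer: 9 14 4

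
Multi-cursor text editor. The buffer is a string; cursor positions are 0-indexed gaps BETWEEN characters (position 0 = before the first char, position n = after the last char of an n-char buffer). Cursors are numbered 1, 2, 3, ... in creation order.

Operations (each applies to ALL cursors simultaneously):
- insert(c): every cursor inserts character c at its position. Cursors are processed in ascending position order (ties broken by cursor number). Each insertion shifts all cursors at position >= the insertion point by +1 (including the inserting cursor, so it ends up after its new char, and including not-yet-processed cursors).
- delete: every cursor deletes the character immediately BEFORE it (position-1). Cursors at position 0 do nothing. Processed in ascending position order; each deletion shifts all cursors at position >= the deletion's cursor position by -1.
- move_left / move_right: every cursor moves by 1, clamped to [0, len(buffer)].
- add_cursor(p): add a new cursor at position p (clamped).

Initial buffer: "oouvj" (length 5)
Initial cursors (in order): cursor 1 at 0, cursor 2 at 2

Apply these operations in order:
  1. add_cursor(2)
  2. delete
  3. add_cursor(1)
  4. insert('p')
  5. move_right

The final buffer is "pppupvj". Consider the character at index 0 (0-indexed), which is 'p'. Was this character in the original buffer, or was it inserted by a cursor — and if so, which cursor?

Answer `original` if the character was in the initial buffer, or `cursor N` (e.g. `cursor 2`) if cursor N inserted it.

Answer: cursor 1

Derivation:
After op 1 (add_cursor(2)): buffer="oouvj" (len 5), cursors c1@0 c2@2 c3@2, authorship .....
After op 2 (delete): buffer="uvj" (len 3), cursors c1@0 c2@0 c3@0, authorship ...
After op 3 (add_cursor(1)): buffer="uvj" (len 3), cursors c1@0 c2@0 c3@0 c4@1, authorship ...
After op 4 (insert('p')): buffer="pppupvj" (len 7), cursors c1@3 c2@3 c3@3 c4@5, authorship 123.4..
After op 5 (move_right): buffer="pppupvj" (len 7), cursors c1@4 c2@4 c3@4 c4@6, authorship 123.4..
Authorship (.=original, N=cursor N): 1 2 3 . 4 . .
Index 0: author = 1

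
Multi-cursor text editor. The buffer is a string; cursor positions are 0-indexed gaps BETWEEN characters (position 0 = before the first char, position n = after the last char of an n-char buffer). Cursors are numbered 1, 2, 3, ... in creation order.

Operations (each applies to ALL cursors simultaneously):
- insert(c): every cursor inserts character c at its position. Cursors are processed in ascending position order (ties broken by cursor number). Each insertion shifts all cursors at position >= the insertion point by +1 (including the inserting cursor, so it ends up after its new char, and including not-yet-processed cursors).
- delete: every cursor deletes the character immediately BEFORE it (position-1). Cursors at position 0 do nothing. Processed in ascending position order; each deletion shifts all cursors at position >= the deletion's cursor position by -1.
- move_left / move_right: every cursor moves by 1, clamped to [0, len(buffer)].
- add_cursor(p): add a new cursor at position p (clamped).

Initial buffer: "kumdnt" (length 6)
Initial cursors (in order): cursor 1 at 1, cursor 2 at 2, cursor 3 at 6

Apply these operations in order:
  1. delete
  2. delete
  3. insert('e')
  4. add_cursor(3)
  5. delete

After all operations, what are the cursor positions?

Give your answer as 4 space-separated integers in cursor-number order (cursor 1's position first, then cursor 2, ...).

Answer: 0 0 1 0

Derivation:
After op 1 (delete): buffer="mdn" (len 3), cursors c1@0 c2@0 c3@3, authorship ...
After op 2 (delete): buffer="md" (len 2), cursors c1@0 c2@0 c3@2, authorship ..
After op 3 (insert('e')): buffer="eemde" (len 5), cursors c1@2 c2@2 c3@5, authorship 12..3
After op 4 (add_cursor(3)): buffer="eemde" (len 5), cursors c1@2 c2@2 c4@3 c3@5, authorship 12..3
After op 5 (delete): buffer="d" (len 1), cursors c1@0 c2@0 c4@0 c3@1, authorship .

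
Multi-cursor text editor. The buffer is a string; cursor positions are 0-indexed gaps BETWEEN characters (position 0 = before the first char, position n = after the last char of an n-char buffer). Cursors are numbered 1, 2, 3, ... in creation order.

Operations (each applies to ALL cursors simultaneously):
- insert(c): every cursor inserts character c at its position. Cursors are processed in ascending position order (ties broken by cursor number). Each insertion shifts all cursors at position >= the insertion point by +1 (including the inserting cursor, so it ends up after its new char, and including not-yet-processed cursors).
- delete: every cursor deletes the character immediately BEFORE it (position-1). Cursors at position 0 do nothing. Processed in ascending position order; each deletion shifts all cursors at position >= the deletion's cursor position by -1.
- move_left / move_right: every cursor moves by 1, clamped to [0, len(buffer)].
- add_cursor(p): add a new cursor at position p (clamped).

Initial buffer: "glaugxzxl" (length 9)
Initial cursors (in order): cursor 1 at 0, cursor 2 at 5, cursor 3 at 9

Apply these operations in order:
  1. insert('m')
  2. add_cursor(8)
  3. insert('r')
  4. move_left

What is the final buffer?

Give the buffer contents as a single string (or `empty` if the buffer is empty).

After op 1 (insert('m')): buffer="mglaugmxzxlm" (len 12), cursors c1@1 c2@7 c3@12, authorship 1.....2....3
After op 2 (add_cursor(8)): buffer="mglaugmxzxlm" (len 12), cursors c1@1 c2@7 c4@8 c3@12, authorship 1.....2....3
After op 3 (insert('r')): buffer="mrglaugmrxrzxlmr" (len 16), cursors c1@2 c2@9 c4@11 c3@16, authorship 11.....22.4...33
After op 4 (move_left): buffer="mrglaugmrxrzxlmr" (len 16), cursors c1@1 c2@8 c4@10 c3@15, authorship 11.....22.4...33

Answer: mrglaugmrxrzxlmr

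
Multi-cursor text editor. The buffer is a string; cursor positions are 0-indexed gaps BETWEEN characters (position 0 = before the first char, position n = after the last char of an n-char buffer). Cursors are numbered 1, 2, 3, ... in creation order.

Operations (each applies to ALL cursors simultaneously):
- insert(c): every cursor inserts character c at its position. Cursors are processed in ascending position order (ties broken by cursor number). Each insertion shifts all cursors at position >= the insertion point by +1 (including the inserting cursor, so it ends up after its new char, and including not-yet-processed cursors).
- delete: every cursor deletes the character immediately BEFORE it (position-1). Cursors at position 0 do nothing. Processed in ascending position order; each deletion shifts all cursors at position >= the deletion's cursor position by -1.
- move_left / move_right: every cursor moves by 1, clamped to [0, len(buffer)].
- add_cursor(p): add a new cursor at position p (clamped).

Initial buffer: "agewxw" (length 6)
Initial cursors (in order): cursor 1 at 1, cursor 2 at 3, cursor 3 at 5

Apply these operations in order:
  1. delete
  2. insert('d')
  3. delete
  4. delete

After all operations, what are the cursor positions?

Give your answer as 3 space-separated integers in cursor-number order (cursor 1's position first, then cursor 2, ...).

Answer: 0 0 0

Derivation:
After op 1 (delete): buffer="gww" (len 3), cursors c1@0 c2@1 c3@2, authorship ...
After op 2 (insert('d')): buffer="dgdwdw" (len 6), cursors c1@1 c2@3 c3@5, authorship 1.2.3.
After op 3 (delete): buffer="gww" (len 3), cursors c1@0 c2@1 c3@2, authorship ...
After op 4 (delete): buffer="w" (len 1), cursors c1@0 c2@0 c3@0, authorship .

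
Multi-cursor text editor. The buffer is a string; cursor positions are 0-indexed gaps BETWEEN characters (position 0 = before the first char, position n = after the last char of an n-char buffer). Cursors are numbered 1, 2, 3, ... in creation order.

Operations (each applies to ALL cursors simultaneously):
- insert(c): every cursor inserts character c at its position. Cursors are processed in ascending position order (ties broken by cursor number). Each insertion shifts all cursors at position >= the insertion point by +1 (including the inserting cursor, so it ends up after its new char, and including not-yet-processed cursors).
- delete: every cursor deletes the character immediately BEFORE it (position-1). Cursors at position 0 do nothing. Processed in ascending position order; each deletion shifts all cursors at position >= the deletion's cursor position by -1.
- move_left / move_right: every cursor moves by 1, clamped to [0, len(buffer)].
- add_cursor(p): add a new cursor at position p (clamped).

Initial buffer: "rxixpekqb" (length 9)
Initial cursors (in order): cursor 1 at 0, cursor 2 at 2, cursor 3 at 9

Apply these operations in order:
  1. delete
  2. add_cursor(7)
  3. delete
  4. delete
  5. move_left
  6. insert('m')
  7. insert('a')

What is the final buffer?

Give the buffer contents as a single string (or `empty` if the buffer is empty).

Answer: mmaaimmaax

Derivation:
After op 1 (delete): buffer="rixpekq" (len 7), cursors c1@0 c2@1 c3@7, authorship .......
After op 2 (add_cursor(7)): buffer="rixpekq" (len 7), cursors c1@0 c2@1 c3@7 c4@7, authorship .......
After op 3 (delete): buffer="ixpe" (len 4), cursors c1@0 c2@0 c3@4 c4@4, authorship ....
After op 4 (delete): buffer="ix" (len 2), cursors c1@0 c2@0 c3@2 c4@2, authorship ..
After op 5 (move_left): buffer="ix" (len 2), cursors c1@0 c2@0 c3@1 c4@1, authorship ..
After op 6 (insert('m')): buffer="mmimmx" (len 6), cursors c1@2 c2@2 c3@5 c4@5, authorship 12.34.
After op 7 (insert('a')): buffer="mmaaimmaax" (len 10), cursors c1@4 c2@4 c3@9 c4@9, authorship 1212.3434.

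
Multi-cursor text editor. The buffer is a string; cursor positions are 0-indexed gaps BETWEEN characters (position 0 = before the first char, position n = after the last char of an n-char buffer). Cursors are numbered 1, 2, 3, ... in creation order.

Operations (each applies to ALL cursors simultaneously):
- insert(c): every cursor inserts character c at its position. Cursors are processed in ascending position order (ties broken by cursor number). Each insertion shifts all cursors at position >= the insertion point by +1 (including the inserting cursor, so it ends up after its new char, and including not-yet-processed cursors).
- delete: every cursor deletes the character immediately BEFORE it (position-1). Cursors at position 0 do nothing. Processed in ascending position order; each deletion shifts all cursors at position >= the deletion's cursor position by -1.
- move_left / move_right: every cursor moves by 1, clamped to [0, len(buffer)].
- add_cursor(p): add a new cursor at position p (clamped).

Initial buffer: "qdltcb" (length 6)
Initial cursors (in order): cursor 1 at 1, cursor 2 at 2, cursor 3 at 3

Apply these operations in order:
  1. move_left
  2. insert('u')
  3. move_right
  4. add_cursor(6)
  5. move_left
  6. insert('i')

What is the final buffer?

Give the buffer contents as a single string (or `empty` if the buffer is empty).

After op 1 (move_left): buffer="qdltcb" (len 6), cursors c1@0 c2@1 c3@2, authorship ......
After op 2 (insert('u')): buffer="uqudultcb" (len 9), cursors c1@1 c2@3 c3@5, authorship 1.2.3....
After op 3 (move_right): buffer="uqudultcb" (len 9), cursors c1@2 c2@4 c3@6, authorship 1.2.3....
After op 4 (add_cursor(6)): buffer="uqudultcb" (len 9), cursors c1@2 c2@4 c3@6 c4@6, authorship 1.2.3....
After op 5 (move_left): buffer="uqudultcb" (len 9), cursors c1@1 c2@3 c3@5 c4@5, authorship 1.2.3....
After op 6 (insert('i')): buffer="uiquiduiiltcb" (len 13), cursors c1@2 c2@5 c3@9 c4@9, authorship 11.22.334....

Answer: uiquiduiiltcb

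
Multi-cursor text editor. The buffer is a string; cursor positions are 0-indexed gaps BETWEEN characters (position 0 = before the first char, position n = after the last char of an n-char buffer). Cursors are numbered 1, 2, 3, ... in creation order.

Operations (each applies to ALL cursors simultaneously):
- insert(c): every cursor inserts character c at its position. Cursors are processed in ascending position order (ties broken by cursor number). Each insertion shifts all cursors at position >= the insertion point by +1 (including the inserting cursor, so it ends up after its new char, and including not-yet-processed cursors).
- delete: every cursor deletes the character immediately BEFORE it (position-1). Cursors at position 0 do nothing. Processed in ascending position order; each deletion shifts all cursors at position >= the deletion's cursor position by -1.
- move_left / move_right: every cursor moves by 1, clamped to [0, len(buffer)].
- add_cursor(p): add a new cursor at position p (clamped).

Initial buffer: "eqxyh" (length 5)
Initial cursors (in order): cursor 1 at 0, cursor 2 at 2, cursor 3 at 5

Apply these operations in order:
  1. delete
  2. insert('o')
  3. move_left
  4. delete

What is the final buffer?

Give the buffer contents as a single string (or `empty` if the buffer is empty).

Answer: ooxo

Derivation:
After op 1 (delete): buffer="exy" (len 3), cursors c1@0 c2@1 c3@3, authorship ...
After op 2 (insert('o')): buffer="oeoxyo" (len 6), cursors c1@1 c2@3 c3@6, authorship 1.2..3
After op 3 (move_left): buffer="oeoxyo" (len 6), cursors c1@0 c2@2 c3@5, authorship 1.2..3
After op 4 (delete): buffer="ooxo" (len 4), cursors c1@0 c2@1 c3@3, authorship 12.3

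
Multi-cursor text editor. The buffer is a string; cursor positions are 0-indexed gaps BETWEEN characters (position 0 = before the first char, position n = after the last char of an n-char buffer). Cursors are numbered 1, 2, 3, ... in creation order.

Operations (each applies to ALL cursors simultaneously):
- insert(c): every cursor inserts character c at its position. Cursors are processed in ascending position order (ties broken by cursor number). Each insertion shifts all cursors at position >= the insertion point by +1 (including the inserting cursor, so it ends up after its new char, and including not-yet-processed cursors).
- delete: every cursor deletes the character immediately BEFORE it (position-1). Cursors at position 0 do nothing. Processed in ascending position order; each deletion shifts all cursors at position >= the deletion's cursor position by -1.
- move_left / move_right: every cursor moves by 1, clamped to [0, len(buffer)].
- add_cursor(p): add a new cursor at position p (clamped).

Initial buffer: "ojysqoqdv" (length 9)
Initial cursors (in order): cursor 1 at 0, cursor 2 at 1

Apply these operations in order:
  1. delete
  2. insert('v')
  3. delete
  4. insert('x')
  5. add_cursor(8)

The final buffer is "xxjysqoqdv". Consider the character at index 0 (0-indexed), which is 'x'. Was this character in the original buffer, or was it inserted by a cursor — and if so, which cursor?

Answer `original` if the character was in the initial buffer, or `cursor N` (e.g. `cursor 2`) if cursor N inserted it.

Answer: cursor 1

Derivation:
After op 1 (delete): buffer="jysqoqdv" (len 8), cursors c1@0 c2@0, authorship ........
After op 2 (insert('v')): buffer="vvjysqoqdv" (len 10), cursors c1@2 c2@2, authorship 12........
After op 3 (delete): buffer="jysqoqdv" (len 8), cursors c1@0 c2@0, authorship ........
After op 4 (insert('x')): buffer="xxjysqoqdv" (len 10), cursors c1@2 c2@2, authorship 12........
After op 5 (add_cursor(8)): buffer="xxjysqoqdv" (len 10), cursors c1@2 c2@2 c3@8, authorship 12........
Authorship (.=original, N=cursor N): 1 2 . . . . . . . .
Index 0: author = 1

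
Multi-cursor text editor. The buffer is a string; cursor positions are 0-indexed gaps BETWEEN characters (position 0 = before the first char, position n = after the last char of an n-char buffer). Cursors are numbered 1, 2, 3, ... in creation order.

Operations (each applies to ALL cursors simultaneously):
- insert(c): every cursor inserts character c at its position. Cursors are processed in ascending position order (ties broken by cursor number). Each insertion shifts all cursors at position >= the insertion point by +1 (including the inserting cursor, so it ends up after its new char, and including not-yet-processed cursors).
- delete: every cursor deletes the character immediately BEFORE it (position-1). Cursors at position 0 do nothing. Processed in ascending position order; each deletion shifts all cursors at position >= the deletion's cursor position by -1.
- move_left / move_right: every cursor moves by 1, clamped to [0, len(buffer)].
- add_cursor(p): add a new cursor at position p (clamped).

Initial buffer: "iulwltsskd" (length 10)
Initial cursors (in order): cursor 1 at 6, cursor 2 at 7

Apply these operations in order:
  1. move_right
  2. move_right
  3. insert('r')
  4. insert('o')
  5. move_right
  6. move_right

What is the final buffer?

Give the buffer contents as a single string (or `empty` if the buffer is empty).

After op 1 (move_right): buffer="iulwltsskd" (len 10), cursors c1@7 c2@8, authorship ..........
After op 2 (move_right): buffer="iulwltsskd" (len 10), cursors c1@8 c2@9, authorship ..........
After op 3 (insert('r')): buffer="iulwltssrkrd" (len 12), cursors c1@9 c2@11, authorship ........1.2.
After op 4 (insert('o')): buffer="iulwltssrokrod" (len 14), cursors c1@10 c2@13, authorship ........11.22.
After op 5 (move_right): buffer="iulwltssrokrod" (len 14), cursors c1@11 c2@14, authorship ........11.22.
After op 6 (move_right): buffer="iulwltssrokrod" (len 14), cursors c1@12 c2@14, authorship ........11.22.

Answer: iulwltssrokrod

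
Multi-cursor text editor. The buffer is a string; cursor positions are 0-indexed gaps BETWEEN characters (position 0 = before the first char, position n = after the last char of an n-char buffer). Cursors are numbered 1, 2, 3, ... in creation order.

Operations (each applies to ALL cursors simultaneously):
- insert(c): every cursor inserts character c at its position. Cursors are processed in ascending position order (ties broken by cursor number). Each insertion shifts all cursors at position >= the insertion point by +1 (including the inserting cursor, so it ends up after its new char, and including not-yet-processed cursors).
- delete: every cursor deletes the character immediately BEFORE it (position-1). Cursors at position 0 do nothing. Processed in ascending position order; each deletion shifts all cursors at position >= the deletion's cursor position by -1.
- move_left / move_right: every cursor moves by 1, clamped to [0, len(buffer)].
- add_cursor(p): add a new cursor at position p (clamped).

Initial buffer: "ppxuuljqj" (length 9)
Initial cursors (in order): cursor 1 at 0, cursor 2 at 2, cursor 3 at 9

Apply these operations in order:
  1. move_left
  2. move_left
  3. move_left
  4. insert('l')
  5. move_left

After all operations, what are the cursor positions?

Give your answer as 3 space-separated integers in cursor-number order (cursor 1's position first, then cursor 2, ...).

Answer: 1 1 8

Derivation:
After op 1 (move_left): buffer="ppxuuljqj" (len 9), cursors c1@0 c2@1 c3@8, authorship .........
After op 2 (move_left): buffer="ppxuuljqj" (len 9), cursors c1@0 c2@0 c3@7, authorship .........
After op 3 (move_left): buffer="ppxuuljqj" (len 9), cursors c1@0 c2@0 c3@6, authorship .........
After op 4 (insert('l')): buffer="llppxuulljqj" (len 12), cursors c1@2 c2@2 c3@9, authorship 12......3...
After op 5 (move_left): buffer="llppxuulljqj" (len 12), cursors c1@1 c2@1 c3@8, authorship 12......3...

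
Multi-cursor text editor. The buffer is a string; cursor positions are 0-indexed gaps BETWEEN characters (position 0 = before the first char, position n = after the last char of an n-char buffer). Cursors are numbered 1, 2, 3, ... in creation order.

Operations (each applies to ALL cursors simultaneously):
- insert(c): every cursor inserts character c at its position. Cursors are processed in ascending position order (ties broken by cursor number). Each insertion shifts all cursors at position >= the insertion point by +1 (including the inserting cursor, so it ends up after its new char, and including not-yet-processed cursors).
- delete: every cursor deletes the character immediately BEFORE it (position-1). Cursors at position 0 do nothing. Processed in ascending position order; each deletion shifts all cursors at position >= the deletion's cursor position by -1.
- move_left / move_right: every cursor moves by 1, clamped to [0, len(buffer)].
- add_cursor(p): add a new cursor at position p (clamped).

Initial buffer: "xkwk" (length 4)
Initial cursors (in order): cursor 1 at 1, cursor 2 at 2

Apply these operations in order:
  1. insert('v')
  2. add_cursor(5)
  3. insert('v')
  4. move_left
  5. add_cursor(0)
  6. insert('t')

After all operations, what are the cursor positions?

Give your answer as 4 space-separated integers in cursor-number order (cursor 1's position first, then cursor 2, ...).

Answer: 4 8 11 1

Derivation:
After op 1 (insert('v')): buffer="xvkvwk" (len 6), cursors c1@2 c2@4, authorship .1.2..
After op 2 (add_cursor(5)): buffer="xvkvwk" (len 6), cursors c1@2 c2@4 c3@5, authorship .1.2..
After op 3 (insert('v')): buffer="xvvkvvwvk" (len 9), cursors c1@3 c2@6 c3@8, authorship .11.22.3.
After op 4 (move_left): buffer="xvvkvvwvk" (len 9), cursors c1@2 c2@5 c3@7, authorship .11.22.3.
After op 5 (add_cursor(0)): buffer="xvvkvvwvk" (len 9), cursors c4@0 c1@2 c2@5 c3@7, authorship .11.22.3.
After op 6 (insert('t')): buffer="txvtvkvtvwtvk" (len 13), cursors c4@1 c1@4 c2@8 c3@11, authorship 4.111.222.33.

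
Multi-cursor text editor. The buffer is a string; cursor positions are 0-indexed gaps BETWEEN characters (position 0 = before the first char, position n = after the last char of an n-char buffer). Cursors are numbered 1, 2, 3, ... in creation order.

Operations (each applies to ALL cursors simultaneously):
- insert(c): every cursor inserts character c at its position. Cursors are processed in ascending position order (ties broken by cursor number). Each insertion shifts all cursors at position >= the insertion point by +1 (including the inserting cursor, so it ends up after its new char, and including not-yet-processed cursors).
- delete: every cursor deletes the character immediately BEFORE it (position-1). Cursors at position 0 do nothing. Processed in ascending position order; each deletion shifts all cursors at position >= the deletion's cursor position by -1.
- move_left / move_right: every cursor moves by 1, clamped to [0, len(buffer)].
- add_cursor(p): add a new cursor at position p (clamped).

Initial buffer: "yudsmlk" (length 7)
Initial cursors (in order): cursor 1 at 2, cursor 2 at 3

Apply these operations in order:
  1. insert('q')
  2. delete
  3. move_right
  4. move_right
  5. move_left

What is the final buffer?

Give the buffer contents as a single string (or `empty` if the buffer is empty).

After op 1 (insert('q')): buffer="yuqdqsmlk" (len 9), cursors c1@3 c2@5, authorship ..1.2....
After op 2 (delete): buffer="yudsmlk" (len 7), cursors c1@2 c2@3, authorship .......
After op 3 (move_right): buffer="yudsmlk" (len 7), cursors c1@3 c2@4, authorship .......
After op 4 (move_right): buffer="yudsmlk" (len 7), cursors c1@4 c2@5, authorship .......
After op 5 (move_left): buffer="yudsmlk" (len 7), cursors c1@3 c2@4, authorship .......

Answer: yudsmlk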